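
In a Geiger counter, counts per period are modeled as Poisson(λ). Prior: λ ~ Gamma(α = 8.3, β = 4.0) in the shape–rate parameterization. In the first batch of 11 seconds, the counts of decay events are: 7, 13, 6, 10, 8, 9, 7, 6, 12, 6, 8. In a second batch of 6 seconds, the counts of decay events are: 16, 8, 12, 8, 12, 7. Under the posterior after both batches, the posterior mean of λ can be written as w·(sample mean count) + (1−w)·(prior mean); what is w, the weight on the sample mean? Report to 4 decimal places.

With a Gamma(shape α, rate β) prior, the Poisson likelihood is conjugate: the posterior is Gamma(α + ΣXᵢ, β + n).
Total number of seconds: n = 11 + 6 = 17.
Posterior mean = (α₀+S)/(β₀+n) = [n/(β₀+n)]·(S/n) + [β₀/(β₀+n)]·(α₀/β₀), so only n and β₀ enter the weight.
Weight on data w = n/(β₀+n) = 17/(4.0+17) = 17/21.0 = 0.8095.

0.8095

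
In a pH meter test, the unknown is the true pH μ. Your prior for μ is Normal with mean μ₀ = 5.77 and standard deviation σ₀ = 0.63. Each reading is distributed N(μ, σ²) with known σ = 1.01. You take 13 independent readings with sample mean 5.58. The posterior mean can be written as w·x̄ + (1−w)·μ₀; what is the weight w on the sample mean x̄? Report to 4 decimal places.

For Normal data with known variance σ², a Normal(μ₀, σ₀²) prior on μ is conjugate. Posterior precision = 1/σ₀² + n/σ²; posterior mean is the precision-weighted average of μ₀ and x̄.
σ₀² = 0.63² = 0.3969, σ² = 1.01² = 1.0201. Prior precision 1/σ₀² = 1/0.3969; data precision n/σ² = 13/1.0201.
w = (n/σ²)/(1/σ₀² + n/σ²) = n·σ₀²/(σ² + n·σ₀²) = 13·0.3969/(1.0201 + 13·0.3969) = 5.1597/6.1798 = 0.8349.

0.8349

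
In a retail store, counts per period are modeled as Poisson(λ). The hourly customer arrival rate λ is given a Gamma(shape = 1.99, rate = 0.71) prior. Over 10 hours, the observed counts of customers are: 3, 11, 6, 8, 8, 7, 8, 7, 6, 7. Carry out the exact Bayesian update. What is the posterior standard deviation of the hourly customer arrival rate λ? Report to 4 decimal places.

0.7977

With a Gamma(shape α, rate β) prior, the Poisson likelihood is conjugate: the posterior is Gamma(α + ΣXᵢ, β + n).
Sum of counts S = 71 over n = 10 hours.
Posterior: Gamma(α+S, β+n) = Gamma(1.99+71, 0.71+10) = Gamma(72.99, 10.71).
SD = √α/β = √72.99/10.71 = 0.7977.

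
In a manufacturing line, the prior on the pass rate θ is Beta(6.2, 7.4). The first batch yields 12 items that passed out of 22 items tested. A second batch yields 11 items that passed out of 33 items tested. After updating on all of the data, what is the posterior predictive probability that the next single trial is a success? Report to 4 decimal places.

The Beta prior is conjugate to a Binomial/Bernoulli likelihood; the update adds successes to α and failures to β.
After batch 1: Beta(6.2+12, 7.4+10) = Beta(18.2, 17.4).
After batch 2: Beta(18.2+11, 17.4+22) = Beta(29.2, 39.4).
For a single future Bernoulli trial, P(success | data) = α/(α+β) = 0.4257.

0.4257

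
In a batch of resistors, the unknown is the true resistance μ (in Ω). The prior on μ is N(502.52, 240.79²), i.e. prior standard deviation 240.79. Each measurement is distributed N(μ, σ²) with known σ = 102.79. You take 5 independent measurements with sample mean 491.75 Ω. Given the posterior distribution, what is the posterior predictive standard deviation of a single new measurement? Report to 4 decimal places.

112.2704

For Normal data with known variance σ², a Normal(μ₀, σ₀²) prior on μ is conjugate. Posterior precision = 1/σ₀² + n/σ²; posterior mean is the precision-weighted average of μ₀ and x̄.
σ₀² = 240.79² = 57979.8241, σ² = 102.79² = 10565.7841; σ² + n·σ₀² = 10565.7841 + 5·57979.8241 = 300464.9046.
Posterior precision = 1/σ₀² + n/σ² = 1/57979.8241 + 5/10565.7841 = (σ² + n·σ₀²)/(σ₀²σ²) = 300464.9046/(57979.8241·10565.7841); posterior variance σₙ² = σ₀²σ²/(σ² + n·σ₀²) = 57979.8241·10565.7841/300464.9046 = 2038.848112.
Predictive variance for one new observation = σₙ² + σ² = 57979.8241·10565.7841/300464.9046 + 10565.7841 = σ²·(σ₀² + 300464.9046)/300464.9046 = 10565.7841·358444.7287/300464.9046 = 12604.632212; SD = √(10565.7841·358444.7287/300464.9046) = 112.2704.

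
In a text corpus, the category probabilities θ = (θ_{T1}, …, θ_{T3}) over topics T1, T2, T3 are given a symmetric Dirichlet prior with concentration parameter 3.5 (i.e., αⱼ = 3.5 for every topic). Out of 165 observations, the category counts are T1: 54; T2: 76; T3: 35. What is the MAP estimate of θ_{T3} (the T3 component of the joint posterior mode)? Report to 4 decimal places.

The Dirichlet prior is conjugate to the Multinomial likelihood: each posterior αⱼ = prior αⱼ + observed count nⱼ.
Posterior concentration: (57.5, 79.5, 38.5), total = 175.5.
Joint mode component: (α_{T3}−1)/(Σα−K) = 37.5/172.5 = 0.2174.

0.2174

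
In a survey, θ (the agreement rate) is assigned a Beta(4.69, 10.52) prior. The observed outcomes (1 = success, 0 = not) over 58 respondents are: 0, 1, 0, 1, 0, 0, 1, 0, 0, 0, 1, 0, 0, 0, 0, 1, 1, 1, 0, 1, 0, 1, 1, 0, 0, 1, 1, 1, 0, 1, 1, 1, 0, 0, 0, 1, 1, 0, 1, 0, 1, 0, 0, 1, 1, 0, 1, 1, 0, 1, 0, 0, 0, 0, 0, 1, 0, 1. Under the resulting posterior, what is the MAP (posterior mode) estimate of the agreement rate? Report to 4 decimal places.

The Beta prior is conjugate to a Binomial/Bernoulli likelihood; the update adds successes to α and failures to β.
Posterior: Beta(α+k, β+n−k) = Beta(4.69+27, 10.52+31) = Beta(31.69, 41.52).
Mode of Beta(a,b) for a,b>1 is (a−1)/(a+b−2) = 30.69/71.21 = 0.4310.

0.4310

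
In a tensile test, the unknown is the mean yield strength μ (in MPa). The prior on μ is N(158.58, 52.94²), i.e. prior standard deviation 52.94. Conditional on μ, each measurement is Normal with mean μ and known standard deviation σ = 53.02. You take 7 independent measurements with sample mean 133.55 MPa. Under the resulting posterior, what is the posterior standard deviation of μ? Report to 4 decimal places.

For Normal data with known variance σ², a Normal(μ₀, σ₀²) prior on μ is conjugate. Posterior precision = 1/σ₀² + n/σ²; posterior mean is the precision-weighted average of μ₀ and x̄.
σ₀² = 52.94² = 2802.6436, σ² = 53.02² = 2811.1204; σ² + n·σ₀² = 2811.1204 + 7·2802.6436 = 22429.6256.
Posterior precision = 1/σ₀² + n/σ² = 1/2802.6436 + 7/2811.1204 = (σ² + n·σ₀²)/(σ₀²σ²) = 22429.6256/(2802.6436·2811.1204); posterior variance σₙ² = σ₀²σ²/(σ² + n·σ₀²) = 2802.6436·2811.1204/22429.6256 = 351.257250.
Posterior SD = √σₙ² = √(2802.6436·2811.1204/22429.6256) = 18.7419.

18.7419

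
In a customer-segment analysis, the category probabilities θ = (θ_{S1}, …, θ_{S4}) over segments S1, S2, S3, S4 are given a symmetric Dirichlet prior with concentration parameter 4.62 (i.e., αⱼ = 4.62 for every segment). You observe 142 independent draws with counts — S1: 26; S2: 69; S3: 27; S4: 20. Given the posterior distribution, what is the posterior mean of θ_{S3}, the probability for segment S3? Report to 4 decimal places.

0.1970

The Dirichlet prior is conjugate to the Multinomial likelihood: each posterior αⱼ = prior αⱼ + observed count nⱼ.
Posterior concentration: (30.62, 73.62, 31.62, 24.62), total = 160.48.
E[θ_{S3}|data] = α_{S3}/Σα = 31.62/160.48 = 0.1970.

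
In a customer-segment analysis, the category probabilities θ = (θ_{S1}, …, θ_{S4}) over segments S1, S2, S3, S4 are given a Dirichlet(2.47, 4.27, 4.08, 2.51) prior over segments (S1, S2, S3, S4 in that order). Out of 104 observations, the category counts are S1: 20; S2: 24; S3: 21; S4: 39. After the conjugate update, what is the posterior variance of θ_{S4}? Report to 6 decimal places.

The Dirichlet prior is conjugate to the Multinomial likelihood: each posterior αⱼ = prior αⱼ + observed count nⱼ.
Posterior concentration: (22.47, 28.27, 25.08, 41.51), total = 117.33.
Var[θ_j] = α_j(Σα−α_j)/((Σα)²(Σα+1)) = 41.51·75.82/(117.33²·118.33) = 0.001932.

0.001932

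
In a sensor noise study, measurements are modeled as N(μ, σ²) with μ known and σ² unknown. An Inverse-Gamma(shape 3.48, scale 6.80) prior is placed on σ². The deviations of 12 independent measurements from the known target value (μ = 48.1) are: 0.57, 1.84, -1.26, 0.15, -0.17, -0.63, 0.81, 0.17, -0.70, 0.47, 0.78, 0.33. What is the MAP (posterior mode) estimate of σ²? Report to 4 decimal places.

1.0238

With known mean μ and an Inverse-Gamma(α, β) prior on σ², the Normal likelihood is conjugate: posterior is Inv-Gamma(α + n/2, β + Σ(xᵢ−μ)²/2).
Σ(xᵢ−μ)² = (0.57)² + (1.84)² + (-1.26)² + (0.15)² + (-0.17)² + (-0.63)² + (0.81)² + (0.17)² + (-0.70)² + (0.47)² + (0.78)² + (0.33)² = 7.8596.
Posterior: Inv-Gamma(3.48 + 12/2, 6.80 + 7.8596/2) = Inv-Gamma(9.48, 10.72980).
Mode = β/(α+1) = 10.72980/10.48 = 1.0238.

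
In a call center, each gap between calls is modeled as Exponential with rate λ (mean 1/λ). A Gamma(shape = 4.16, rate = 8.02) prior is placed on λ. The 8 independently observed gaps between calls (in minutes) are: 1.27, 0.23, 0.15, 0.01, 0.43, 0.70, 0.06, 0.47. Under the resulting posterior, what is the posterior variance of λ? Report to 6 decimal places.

With a Gamma(shape α, rate β) prior on the exponential rate λ, the posterior after n observations with total T = Σxᵢ is Gamma(α+n, β+T).
Sum of observations T = 3.32 minutes; n = 8.
Posterior: Gamma(4.16+8, 8.02+3.32) = Gamma(12.16, 11.34).
Var = α/β² = 0.094560.

0.094560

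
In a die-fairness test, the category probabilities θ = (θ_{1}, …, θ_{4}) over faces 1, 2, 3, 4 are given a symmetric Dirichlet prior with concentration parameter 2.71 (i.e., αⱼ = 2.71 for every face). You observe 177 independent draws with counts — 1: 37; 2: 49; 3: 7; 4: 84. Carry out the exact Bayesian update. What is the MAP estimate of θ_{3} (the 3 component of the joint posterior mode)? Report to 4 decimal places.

The Dirichlet prior is conjugate to the Multinomial likelihood: each posterior αⱼ = prior αⱼ + observed count nⱼ.
Posterior concentration: (39.71, 51.71, 9.71, 86.71), total = 187.84.
Joint mode component: (α_{3}−1)/(Σα−K) = 8.71/183.84 = 0.0474.

0.0474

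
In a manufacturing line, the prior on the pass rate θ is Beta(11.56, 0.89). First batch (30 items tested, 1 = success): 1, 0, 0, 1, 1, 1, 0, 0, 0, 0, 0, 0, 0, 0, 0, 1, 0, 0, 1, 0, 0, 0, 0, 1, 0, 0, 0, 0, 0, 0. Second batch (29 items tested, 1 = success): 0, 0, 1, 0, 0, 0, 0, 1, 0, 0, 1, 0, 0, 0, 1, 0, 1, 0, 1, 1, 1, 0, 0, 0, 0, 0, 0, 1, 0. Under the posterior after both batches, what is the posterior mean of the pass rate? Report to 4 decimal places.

The Beta prior is conjugate to a Binomial/Bernoulli likelihood; the update adds successes to α and failures to β.
After batch 1: Beta(11.56+7, 0.89+23) = Beta(18.56, 23.89).
After batch 2: Beta(18.56+9, 23.89+20) = Beta(27.56, 43.89).
Posterior mean = α/(α+β) = 27.56/71.45 = 0.3857.

0.3857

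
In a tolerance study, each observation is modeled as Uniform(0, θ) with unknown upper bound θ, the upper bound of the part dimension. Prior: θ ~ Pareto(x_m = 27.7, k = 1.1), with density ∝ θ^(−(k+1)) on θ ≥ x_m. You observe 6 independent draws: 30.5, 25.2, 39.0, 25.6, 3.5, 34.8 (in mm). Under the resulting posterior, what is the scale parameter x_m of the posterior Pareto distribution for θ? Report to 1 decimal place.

39.0

A Pareto(scale x_m, shape k) prior on the upper bound θ of Uniform(0, θ) is conjugate: posterior is Pareto(max(x_m, max xᵢ), k + n).
Sample maximum = 39.0; prior scale x_m = 27.7 → posterior scale = max = 39.0.
Posterior shape = 1.1 + 6 = 7.1.
Posterior scale x_m = 39.0.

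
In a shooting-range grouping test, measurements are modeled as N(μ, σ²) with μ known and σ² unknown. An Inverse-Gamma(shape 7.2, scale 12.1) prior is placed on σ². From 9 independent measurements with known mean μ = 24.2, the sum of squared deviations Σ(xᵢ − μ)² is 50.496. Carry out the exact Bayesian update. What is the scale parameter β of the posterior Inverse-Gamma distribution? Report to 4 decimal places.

With known mean μ and an Inverse-Gamma(α, β) prior on σ², the Normal likelihood is conjugate: posterior is Inv-Gamma(α + n/2, β + Σ(xᵢ−μ)²/2).
Posterior: Inv-Gamma(7.2 + 9/2, 12.1 + 50.496/2) = Inv-Gamma(11.70, 37.3480).
Posterior β = 37.3480.

37.3480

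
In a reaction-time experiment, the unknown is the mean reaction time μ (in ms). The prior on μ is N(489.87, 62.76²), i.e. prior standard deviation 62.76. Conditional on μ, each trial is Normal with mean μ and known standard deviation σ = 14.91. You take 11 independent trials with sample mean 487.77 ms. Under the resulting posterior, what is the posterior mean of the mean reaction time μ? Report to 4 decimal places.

For Normal data with known variance σ², a Normal(μ₀, σ₀²) prior on μ is conjugate. Posterior precision = 1/σ₀² + n/σ²; posterior mean is the precision-weighted average of μ₀ and x̄.
n·x̄ = 11·487.77 = 5365.47.
σ₀² = 62.76² = 3938.8176, σ² = 14.91² = 222.3081; σ² + n·σ₀² = 222.3081 + 11·3938.8176 = 43549.3017.
Posterior mean = (μ₀/σ₀² + n·x̄/σ²)/(1/σ₀² + n/σ²) = (σ²·μ₀ + σ₀²·n·x̄)/(σ² + n·σ₀²) = (222.3081·489.87 + 3938.8176·5365.47)/43549.3017 = 21242509.737219/43549.3017 = 487.7807.

487.7807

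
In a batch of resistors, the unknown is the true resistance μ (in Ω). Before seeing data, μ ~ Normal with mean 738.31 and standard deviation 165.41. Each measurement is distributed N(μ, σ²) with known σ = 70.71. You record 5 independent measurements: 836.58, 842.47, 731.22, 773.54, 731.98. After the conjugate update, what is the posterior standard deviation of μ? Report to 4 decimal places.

31.0600

For Normal data with known variance σ², a Normal(μ₀, σ₀²) prior on μ is conjugate. Posterior precision = 1/σ₀² + n/σ²; posterior mean is the precision-weighted average of μ₀ and x̄.
σ₀² = 165.41² = 27360.4681, σ² = 70.71² = 4999.9041; σ² + n·σ₀² = 4999.9041 + 5·27360.4681 = 141802.2446.
Posterior precision = 1/σ₀² + n/σ² = 1/27360.4681 + 5/4999.9041 = (σ² + n·σ₀²)/(σ₀²σ²) = 141802.2446/(27360.4681·4999.9041); posterior variance σₙ² = σ₀²σ²/(σ² + n·σ₀²) = 27360.4681·4999.9041/141802.2446 = 964.721800.
Posterior SD = √σₙ² = √(27360.4681·4999.9041/141802.2446) = 31.0600.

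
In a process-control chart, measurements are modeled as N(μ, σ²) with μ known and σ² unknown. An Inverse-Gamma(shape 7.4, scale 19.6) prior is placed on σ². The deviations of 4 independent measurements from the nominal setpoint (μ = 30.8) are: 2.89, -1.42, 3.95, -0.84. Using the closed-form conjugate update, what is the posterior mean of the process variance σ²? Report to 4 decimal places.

3.9212

With known mean μ and an Inverse-Gamma(α, β) prior on σ², the Normal likelihood is conjugate: posterior is Inv-Gamma(α + n/2, β + Σ(xᵢ−μ)²/2).
Σ(xᵢ−μ)² = (2.89)² + (-1.42)² + (3.95)² + (-0.84)² = 26.6766.
Posterior: Inv-Gamma(7.4 + 4/2, 19.6 + 26.6766/2) = Inv-Gamma(9.40, 32.93830).
E[σ²|data] = β/(α−1) = 32.93830/8.40 = 3.9212.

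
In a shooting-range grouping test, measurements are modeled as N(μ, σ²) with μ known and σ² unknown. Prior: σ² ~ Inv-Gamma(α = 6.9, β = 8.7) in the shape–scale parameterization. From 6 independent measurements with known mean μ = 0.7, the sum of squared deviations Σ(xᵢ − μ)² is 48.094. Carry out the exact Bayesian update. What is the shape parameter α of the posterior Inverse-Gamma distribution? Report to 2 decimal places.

9.90

With known mean μ and an Inverse-Gamma(α, β) prior on σ², the Normal likelihood is conjugate: posterior is Inv-Gamma(α + n/2, β + Σ(xᵢ−μ)²/2).
Posterior: Inv-Gamma(6.9 + 6/2, 8.7 + 48.094/2) = Inv-Gamma(9.90, 32.7470).
Posterior α = 9.90.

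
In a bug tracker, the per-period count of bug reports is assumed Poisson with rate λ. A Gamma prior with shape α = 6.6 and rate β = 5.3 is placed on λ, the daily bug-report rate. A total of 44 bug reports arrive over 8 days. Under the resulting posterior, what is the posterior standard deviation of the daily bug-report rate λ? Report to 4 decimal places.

With a Gamma(shape α, rate β) prior, the Poisson likelihood is conjugate: the posterior is Gamma(α + ΣXᵢ, β + n).
Posterior: Gamma(α+S, β+n) = Gamma(6.6+44, 5.3+8) = Gamma(50.6, 13.3).
SD = √α/β = √50.6/13.3 = 0.5348.

0.5348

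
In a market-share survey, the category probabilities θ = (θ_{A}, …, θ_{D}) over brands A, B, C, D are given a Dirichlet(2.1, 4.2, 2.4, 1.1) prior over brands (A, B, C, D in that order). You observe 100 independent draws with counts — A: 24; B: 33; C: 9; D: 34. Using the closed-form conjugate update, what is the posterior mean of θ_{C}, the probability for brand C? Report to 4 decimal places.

The Dirichlet prior is conjugate to the Multinomial likelihood: each posterior αⱼ = prior αⱼ + observed count nⱼ.
Posterior concentration: (26.1, 37.2, 11.4, 35.1), total = 109.8.
E[θ_{C}|data] = α_{C}/Σα = 11.4/109.8 = 0.1038.

0.1038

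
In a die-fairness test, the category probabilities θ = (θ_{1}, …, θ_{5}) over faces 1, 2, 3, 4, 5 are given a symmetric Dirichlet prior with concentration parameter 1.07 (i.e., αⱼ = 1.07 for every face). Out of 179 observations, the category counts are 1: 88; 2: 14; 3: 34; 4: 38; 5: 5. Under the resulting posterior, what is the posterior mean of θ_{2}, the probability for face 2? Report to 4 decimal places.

0.0817

The Dirichlet prior is conjugate to the Multinomial likelihood: each posterior αⱼ = prior αⱼ + observed count nⱼ.
Posterior concentration: (89.07, 15.07, 35.07, 39.07, 6.07), total = 184.35.
E[θ_{2}|data] = α_{2}/Σα = 15.07/184.35 = 0.0817.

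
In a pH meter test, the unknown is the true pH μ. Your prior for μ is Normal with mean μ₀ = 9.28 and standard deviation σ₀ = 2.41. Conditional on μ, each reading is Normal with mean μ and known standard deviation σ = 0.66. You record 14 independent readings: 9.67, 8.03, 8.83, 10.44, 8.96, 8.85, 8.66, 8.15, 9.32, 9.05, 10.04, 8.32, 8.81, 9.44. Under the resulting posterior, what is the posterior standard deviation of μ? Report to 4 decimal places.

0.1759

For Normal data with known variance σ², a Normal(μ₀, σ₀²) prior on μ is conjugate. Posterior precision = 1/σ₀² + n/σ²; posterior mean is the precision-weighted average of μ₀ and x̄.
σ₀² = 2.41² = 5.8081, σ² = 0.66² = 0.4356; σ² + n·σ₀² = 0.4356 + 14·5.8081 = 81.749.
Posterior precision = 1/σ₀² + n/σ² = 1/5.8081 + 14/0.4356 = (σ² + n·σ₀²)/(σ₀²σ²) = 81.749/(5.8081·0.4356); posterior variance σₙ² = σ₀²σ²/(σ² + n·σ₀²) = 5.8081·0.4356/81.749 = 0.030948.
Posterior SD = √σₙ² = √(5.8081·0.4356/81.749) = 0.1759.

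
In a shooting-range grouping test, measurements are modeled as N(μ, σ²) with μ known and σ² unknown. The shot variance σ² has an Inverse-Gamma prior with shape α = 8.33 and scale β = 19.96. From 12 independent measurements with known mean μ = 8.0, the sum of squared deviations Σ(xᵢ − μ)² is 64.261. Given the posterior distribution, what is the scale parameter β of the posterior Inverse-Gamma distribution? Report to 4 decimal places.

52.0905

With known mean μ and an Inverse-Gamma(α, β) prior on σ², the Normal likelihood is conjugate: posterior is Inv-Gamma(α + n/2, β + Σ(xᵢ−μ)²/2).
Posterior: Inv-Gamma(8.33 + 12/2, 19.96 + 64.261/2) = Inv-Gamma(14.33, 52.0905).
Posterior β = 52.0905.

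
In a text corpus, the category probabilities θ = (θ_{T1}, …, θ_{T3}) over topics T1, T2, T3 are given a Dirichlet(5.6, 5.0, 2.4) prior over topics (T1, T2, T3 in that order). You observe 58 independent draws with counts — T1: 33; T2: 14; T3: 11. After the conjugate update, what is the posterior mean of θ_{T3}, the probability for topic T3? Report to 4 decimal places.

0.1887

The Dirichlet prior is conjugate to the Multinomial likelihood: each posterior αⱼ = prior αⱼ + observed count nⱼ.
Posterior concentration: (38.6, 19.0, 13.4), total = 71.0.
E[θ_{T3}|data] = α_{T3}/Σα = 13.4/71.0 = 0.1887.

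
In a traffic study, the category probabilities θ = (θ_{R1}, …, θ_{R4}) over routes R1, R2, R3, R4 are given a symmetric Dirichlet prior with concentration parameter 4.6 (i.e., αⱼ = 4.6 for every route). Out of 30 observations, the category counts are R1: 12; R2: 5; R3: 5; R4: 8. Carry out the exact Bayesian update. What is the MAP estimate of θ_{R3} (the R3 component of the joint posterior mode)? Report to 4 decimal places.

The Dirichlet prior is conjugate to the Multinomial likelihood: each posterior αⱼ = prior αⱼ + observed count nⱼ.
Posterior concentration: (16.6, 9.6, 9.6, 12.6), total = 48.4.
Joint mode component: (α_{R3}−1)/(Σα−K) = 8.6/44.4 = 0.1937.

0.1937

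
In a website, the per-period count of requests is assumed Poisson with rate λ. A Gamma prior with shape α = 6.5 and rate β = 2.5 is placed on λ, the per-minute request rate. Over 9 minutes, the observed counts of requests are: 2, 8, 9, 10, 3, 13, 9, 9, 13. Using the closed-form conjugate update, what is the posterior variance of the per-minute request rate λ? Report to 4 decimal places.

With a Gamma(shape α, rate β) prior, the Poisson likelihood is conjugate: the posterior is Gamma(α + ΣXᵢ, β + n).
Sum of counts S = 76 over n = 9 minutes.
Posterior: Gamma(α+S, β+n) = Gamma(6.5+76, 2.5+9) = Gamma(82.5, 11.5).
Var = α/β² = 82.5/11.5² = 0.6238.

0.6238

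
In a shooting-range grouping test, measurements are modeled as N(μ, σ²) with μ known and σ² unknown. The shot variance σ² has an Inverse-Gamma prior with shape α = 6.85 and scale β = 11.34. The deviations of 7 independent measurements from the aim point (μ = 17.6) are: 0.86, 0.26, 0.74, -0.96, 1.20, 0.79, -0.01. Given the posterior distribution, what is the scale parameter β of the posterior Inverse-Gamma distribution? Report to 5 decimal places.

13.51030

With known mean μ and an Inverse-Gamma(α, β) prior on σ², the Normal likelihood is conjugate: posterior is Inv-Gamma(α + n/2, β + Σ(xᵢ−μ)²/2).
Σ(xᵢ−μ)² = (0.86)² + (0.26)² + (0.74)² + (-0.96)² + (1.20)² + (0.79)² + (-0.01)² = 4.3406.
Posterior: Inv-Gamma(6.85 + 7/2, 11.34 + 4.3406/2) = Inv-Gamma(10.35, 13.51030).
Posterior β = 13.51030.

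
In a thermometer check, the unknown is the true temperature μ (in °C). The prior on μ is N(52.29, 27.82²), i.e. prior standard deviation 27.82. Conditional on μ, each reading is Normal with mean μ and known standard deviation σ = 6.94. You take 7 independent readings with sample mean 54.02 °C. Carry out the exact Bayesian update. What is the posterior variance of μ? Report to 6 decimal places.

6.819885

For Normal data with known variance σ², a Normal(μ₀, σ₀²) prior on μ is conjugate. Posterior precision = 1/σ₀² + n/σ²; posterior mean is the precision-weighted average of μ₀ and x̄.
σ₀² = 27.82² = 773.9524, σ² = 6.94² = 48.1636; σ² + n·σ₀² = 48.1636 + 7·773.9524 = 5465.8304.
Posterior precision = 1/σ₀² + n/σ² = 1/773.9524 + 7/48.1636 = (σ² + n·σ₀²)/(σ₀²σ²) = 5465.8304/(773.9524·48.1636); posterior variance σₙ² = σ₀²σ²/(σ² + n·σ₀²) = 773.9524·48.1636/5465.8304 = 6.819885.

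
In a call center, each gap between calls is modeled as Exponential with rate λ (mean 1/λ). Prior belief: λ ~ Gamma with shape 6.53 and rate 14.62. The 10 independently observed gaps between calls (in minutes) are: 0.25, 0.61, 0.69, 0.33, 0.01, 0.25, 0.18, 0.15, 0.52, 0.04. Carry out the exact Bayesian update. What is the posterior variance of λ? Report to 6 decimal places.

With a Gamma(shape α, rate β) prior on the exponential rate λ, the posterior after n observations with total T = Σxᵢ is Gamma(α+n, β+T).
Sum of observations T = 3.03 minutes; n = 10.
Posterior: Gamma(6.53+10, 14.62+3.03) = Gamma(16.53, 17.65).
Var = α/β² = 0.053062.

0.053062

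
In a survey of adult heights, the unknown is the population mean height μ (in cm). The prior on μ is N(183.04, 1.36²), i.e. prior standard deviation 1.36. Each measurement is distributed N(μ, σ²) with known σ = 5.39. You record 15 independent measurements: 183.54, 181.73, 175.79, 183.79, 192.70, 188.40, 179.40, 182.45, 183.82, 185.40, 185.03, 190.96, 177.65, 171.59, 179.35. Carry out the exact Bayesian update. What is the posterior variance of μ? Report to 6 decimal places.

0.946100

For Normal data with known variance σ², a Normal(μ₀, σ₀²) prior on μ is conjugate. Posterior precision = 1/σ₀² + n/σ²; posterior mean is the precision-weighted average of μ₀ and x̄.
σ₀² = 1.36² = 1.8496, σ² = 5.39² = 29.0521; σ² + n·σ₀² = 29.0521 + 15·1.8496 = 56.7961.
Posterior precision = 1/σ₀² + n/σ² = 1/1.8496 + 15/29.0521 = (σ² + n·σ₀²)/(σ₀²σ²) = 56.7961/(1.8496·29.0521); posterior variance σₙ² = σ₀²σ²/(σ² + n·σ₀²) = 1.8496·29.0521/56.7961 = 0.946100.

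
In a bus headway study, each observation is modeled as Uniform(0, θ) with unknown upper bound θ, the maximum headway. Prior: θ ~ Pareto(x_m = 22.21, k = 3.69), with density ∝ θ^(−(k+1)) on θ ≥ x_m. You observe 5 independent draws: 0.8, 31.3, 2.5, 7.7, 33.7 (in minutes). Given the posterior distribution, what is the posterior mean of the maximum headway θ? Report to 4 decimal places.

38.0823

A Pareto(scale x_m, shape k) prior on the upper bound θ of Uniform(0, θ) is conjugate: posterior is Pareto(max(x_m, max xᵢ), k + n).
Sample maximum = 33.7; prior scale x_m = 22.21 → posterior scale = max = 33.70.
Posterior shape = 3.69 + 5 = 8.69.
E[θ|data] = k·x_m/(k−1) = 8.69·33.70/7.69 = 38.0823.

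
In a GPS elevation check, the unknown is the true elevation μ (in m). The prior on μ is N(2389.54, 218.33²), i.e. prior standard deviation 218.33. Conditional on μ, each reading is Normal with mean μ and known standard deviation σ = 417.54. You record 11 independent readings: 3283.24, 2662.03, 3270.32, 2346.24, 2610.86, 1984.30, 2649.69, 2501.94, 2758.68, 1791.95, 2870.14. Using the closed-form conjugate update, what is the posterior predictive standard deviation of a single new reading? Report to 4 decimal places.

431.5484

For Normal data with known variance σ², a Normal(μ₀, σ₀²) prior on μ is conjugate. Posterior precision = 1/σ₀² + n/σ²; posterior mean is the precision-weighted average of μ₀ and x̄.
σ₀² = 218.33² = 47667.9889, σ² = 417.54² = 174339.6516; σ² + n·σ₀² = 174339.6516 + 11·47667.9889 = 698687.5295.
Posterior precision = 1/σ₀² + n/σ² = 1/47667.9889 + 11/174339.6516 = (σ² + n·σ₀²)/(σ₀²σ²) = 698687.5295/(47667.9889·174339.6516); posterior variance σₙ² = σ₀²σ²/(σ² + n·σ₀²) = 47667.9889·174339.6516/698687.5295 = 11894.330765.
Predictive variance for one new observation = σₙ² + σ² = 47667.9889·174339.6516/698687.5295 + 174339.6516 = σ²·(σ₀² + 698687.5295)/698687.5295 = 174339.6516·746355.5184/698687.5295 = 186233.982365; SD = √(174339.6516·746355.5184/698687.5295) = 431.5484.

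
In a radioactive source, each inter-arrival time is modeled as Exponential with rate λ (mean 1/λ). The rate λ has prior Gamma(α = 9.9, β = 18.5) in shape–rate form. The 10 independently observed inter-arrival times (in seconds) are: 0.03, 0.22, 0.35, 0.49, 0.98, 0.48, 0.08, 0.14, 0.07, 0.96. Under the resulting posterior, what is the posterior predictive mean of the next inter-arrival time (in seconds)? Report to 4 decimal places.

With a Gamma(shape α, rate β) prior on the exponential rate λ, the posterior after n observations with total T = Σxᵢ is Gamma(α+n, β+T).
Sum of observations T = 3.80 seconds; n = 10.
Posterior: Gamma(9.9+10, 18.5+3.80) = Gamma(19.9, 22.30).
The predictive distribution for the next observation is Lomax; its mean is β/(α−1) = 22.30/18.9 = 1.1799.

1.1799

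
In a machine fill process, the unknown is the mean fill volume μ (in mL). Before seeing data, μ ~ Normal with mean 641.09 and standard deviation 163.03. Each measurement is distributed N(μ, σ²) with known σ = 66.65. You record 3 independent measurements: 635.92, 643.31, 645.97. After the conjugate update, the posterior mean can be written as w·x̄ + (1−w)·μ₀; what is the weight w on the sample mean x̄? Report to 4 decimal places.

0.9472

For Normal data with known variance σ², a Normal(μ₀, σ₀²) prior on μ is conjugate. Posterior precision = 1/σ₀² + n/σ²; posterior mean is the precision-weighted average of μ₀ and x̄.
σ₀² = 163.03² = 26578.7809, σ² = 66.65² = 4442.2225. Prior precision 1/σ₀² = 1/26578.7809; data precision n/σ² = 3/4442.2225.
w = (n/σ²)/(1/σ₀² + n/σ²) = n·σ₀²/(σ² + n·σ₀²) = 3·26578.7809/(4442.2225 + 3·26578.7809) = 79736.3427/84178.5652 = 0.9472.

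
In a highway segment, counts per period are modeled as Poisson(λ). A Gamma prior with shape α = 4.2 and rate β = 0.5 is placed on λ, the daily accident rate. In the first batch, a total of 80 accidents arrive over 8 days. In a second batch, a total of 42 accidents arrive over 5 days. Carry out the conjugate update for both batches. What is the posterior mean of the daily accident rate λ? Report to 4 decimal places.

9.3481

With a Gamma(shape α, rate β) prior, the Poisson likelihood is conjugate: the posterior is Gamma(α + ΣXᵢ, β + n).
After batch 1: Gamma(α+S, β+n) = Gamma(4.2+80, 0.5+8) = Gamma(84.2, 8.5).
After batch 2: Gamma(α+S, β+n) = Gamma(84.2+42, 8.5+5) = Gamma(126.2, 13.5).
Posterior mean = α/β = 126.2/13.5 = 9.3481.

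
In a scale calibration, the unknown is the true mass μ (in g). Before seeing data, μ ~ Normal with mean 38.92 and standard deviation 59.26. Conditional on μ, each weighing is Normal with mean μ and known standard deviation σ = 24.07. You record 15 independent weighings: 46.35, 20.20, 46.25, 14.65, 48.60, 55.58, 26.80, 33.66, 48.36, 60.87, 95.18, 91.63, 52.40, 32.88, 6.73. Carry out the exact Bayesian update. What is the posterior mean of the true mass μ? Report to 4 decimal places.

45.2728

For Normal data with known variance σ², a Normal(μ₀, σ₀²) prior on μ is conjugate. Posterior precision = 1/σ₀² + n/σ²; posterior mean is the precision-weighted average of μ₀ and x̄.
Σxᵢ = 46.35 + 20.20 + 46.25 + 14.65 + 48.60 + 55.58 + 26.80 + 33.66 + 48.36 + 60.87 + 95.18 + 91.63 + 52.40 + 32.88 + 6.73 = 680.14, so n·x̄ = 680.14.
σ₀² = 59.26² = 3511.7476, σ² = 24.07² = 579.3649; σ² + n·σ₀² = 579.3649 + 15·3511.7476 = 53255.5789.
Posterior mean = (μ₀/σ₀² + n·x̄/σ²)/(1/σ₀² + n/σ²) = (σ²·μ₀ + σ₀²·n·x̄)/(σ² + n·σ₀²) = (579.3649·38.92 + 3511.7476·680.14)/53255.5789 = 2411028.894572/53255.5789 = 45.2728.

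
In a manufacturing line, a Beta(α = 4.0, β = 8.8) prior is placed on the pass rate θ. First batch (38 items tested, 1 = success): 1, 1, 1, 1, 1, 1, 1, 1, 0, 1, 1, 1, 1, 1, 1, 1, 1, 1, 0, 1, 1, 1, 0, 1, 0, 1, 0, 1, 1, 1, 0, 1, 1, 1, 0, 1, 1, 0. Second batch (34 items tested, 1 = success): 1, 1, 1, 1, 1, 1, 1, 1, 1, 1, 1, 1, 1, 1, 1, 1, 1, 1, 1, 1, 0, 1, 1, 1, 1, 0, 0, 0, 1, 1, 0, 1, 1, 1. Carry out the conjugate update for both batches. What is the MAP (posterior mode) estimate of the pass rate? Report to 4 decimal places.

The Beta prior is conjugate to a Binomial/Bernoulli likelihood; the update adds successes to α and failures to β.
After batch 1: Beta(4.0+30, 8.8+8) = Beta(34.0, 16.8).
After batch 2: Beta(34.0+29, 16.8+5) = Beta(63.0, 21.8).
Mode of Beta(a,b) for a,b>1 is (a−1)/(a+b−2) = 62.0/82.8 = 0.7488.

0.7488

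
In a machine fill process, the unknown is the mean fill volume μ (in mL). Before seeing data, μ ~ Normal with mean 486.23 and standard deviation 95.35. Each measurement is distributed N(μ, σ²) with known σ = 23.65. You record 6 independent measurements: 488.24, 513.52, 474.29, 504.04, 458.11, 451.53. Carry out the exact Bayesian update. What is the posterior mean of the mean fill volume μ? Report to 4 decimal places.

481.6684

For Normal data with known variance σ², a Normal(μ₀, σ₀²) prior on μ is conjugate. Posterior precision = 1/σ₀² + n/σ²; posterior mean is the precision-weighted average of μ₀ and x̄.
Σxᵢ = 488.24 + 513.52 + 474.29 + 504.04 + 458.11 + 451.53 = 2889.73, so n·x̄ = 2889.73.
σ₀² = 95.35² = 9091.6225, σ² = 23.65² = 559.3225; σ² + n·σ₀² = 559.3225 + 6·9091.6225 = 55109.0575.
Posterior mean = (μ₀/σ₀² + n·x̄/σ²)/(1/σ₀² + n/σ²) = (σ²·μ₀ + σ₀²·n·x̄)/(σ² + n·σ₀²) = (559.3225·486.23 + 9091.6225·2889.73)/55109.0575 = 26544293.6661/55109.0575 = 481.6684.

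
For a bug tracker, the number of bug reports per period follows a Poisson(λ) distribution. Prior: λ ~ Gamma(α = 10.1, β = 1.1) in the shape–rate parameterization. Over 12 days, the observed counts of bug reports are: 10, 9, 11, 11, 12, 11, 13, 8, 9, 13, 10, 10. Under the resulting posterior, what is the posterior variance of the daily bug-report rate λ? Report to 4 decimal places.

With a Gamma(shape α, rate β) prior, the Poisson likelihood is conjugate: the posterior is Gamma(α + ΣXᵢ, β + n).
Sum of counts S = 127 over n = 12 days.
Posterior: Gamma(α+S, β+n) = Gamma(10.1+127, 1.1+12) = Gamma(137.1, 13.1).
Var = α/β² = 137.1/13.1² = 0.7989.

0.7989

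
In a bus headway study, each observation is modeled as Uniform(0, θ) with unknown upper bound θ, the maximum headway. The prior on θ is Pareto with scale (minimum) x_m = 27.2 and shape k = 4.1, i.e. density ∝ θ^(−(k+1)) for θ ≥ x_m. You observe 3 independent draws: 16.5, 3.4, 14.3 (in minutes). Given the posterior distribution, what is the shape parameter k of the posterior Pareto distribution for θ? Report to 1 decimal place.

7.1

A Pareto(scale x_m, shape k) prior on the upper bound θ of Uniform(0, θ) is conjugate: posterior is Pareto(max(x_m, max xᵢ), k + n).
Sample maximum = 16.5; prior scale x_m = 27.2 → posterior scale = max = 27.2.
Posterior shape = 4.1 + 3 = 7.1.
Posterior shape k = 7.1.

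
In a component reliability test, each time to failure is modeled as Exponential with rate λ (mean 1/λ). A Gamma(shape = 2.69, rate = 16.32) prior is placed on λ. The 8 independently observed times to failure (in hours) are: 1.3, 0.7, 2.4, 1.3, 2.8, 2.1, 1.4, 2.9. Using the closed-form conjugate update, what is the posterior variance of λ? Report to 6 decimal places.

0.010968

With a Gamma(shape α, rate β) prior on the exponential rate λ, the posterior after n observations with total T = Σxᵢ is Gamma(α+n, β+T).
Sum of observations T = 14.9 hours; n = 8.
Posterior: Gamma(2.69+8, 16.32+14.9) = Gamma(10.69, 31.22).
Var = α/β² = 0.010968.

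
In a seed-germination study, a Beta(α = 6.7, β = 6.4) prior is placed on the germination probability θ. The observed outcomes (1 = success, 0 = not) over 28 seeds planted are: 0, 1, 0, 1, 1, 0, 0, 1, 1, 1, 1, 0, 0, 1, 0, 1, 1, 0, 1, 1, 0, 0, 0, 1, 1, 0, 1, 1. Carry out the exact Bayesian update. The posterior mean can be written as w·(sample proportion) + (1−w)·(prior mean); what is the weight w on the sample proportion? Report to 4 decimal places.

0.6813

The Beta prior is conjugate to a Binomial/Bernoulli likelihood; the update adds successes to α and failures to β.
Posterior mean = (α₀+k)/(α₀+β₀+n) = [n/(α₀+β₀+n)]·(k/n) + [(α₀+β₀)/(α₀+β₀+n)]·α₀/(α₀+β₀), so only n and the prior enter the weight.
The weight on the data is w = n/(α₀+β₀+n) = 28/(6.7+6.4+28) = 28/41.1 = 0.6813.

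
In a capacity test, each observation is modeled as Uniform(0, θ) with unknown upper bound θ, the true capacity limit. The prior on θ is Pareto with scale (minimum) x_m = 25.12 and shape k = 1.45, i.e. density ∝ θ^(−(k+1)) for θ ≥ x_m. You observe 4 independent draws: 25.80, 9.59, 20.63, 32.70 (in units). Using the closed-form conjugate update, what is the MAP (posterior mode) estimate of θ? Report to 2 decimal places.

32.70

A Pareto(scale x_m, shape k) prior on the upper bound θ of Uniform(0, θ) is conjugate: posterior is Pareto(max(x_m, max xᵢ), k + n).
Sample maximum = 32.70; prior scale x_m = 25.12 → posterior scale = max = 32.70.
Posterior shape = 1.45 + 4 = 5.45.
The Pareto density is decreasing on [x_m, ∞), so the mode is x_m = 32.70.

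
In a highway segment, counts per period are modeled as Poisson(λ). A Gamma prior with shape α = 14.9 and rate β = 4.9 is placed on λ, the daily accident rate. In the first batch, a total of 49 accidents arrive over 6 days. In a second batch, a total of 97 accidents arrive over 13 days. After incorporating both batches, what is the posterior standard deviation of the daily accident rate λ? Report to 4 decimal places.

0.5307

With a Gamma(shape α, rate β) prior, the Poisson likelihood is conjugate: the posterior is Gamma(α + ΣXᵢ, β + n).
After batch 1: Gamma(α+S, β+n) = Gamma(14.9+49, 4.9+6) = Gamma(63.9, 10.9).
After batch 2: Gamma(α+S, β+n) = Gamma(63.9+97, 10.9+13) = Gamma(160.9, 23.9).
SD = √α/β = √160.9/23.9 = 0.5307.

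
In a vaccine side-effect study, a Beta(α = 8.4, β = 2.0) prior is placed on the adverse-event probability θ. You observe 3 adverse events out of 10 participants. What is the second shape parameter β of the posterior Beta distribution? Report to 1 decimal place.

9.0

The Beta prior is conjugate to a Binomial/Bernoulli likelihood; the update adds successes to α and failures to β.
Posterior: Beta(α+k, β+n−k) = Beta(8.4+3, 2.0+7) = Beta(11.4, 9.0).
Posterior β = 9.0.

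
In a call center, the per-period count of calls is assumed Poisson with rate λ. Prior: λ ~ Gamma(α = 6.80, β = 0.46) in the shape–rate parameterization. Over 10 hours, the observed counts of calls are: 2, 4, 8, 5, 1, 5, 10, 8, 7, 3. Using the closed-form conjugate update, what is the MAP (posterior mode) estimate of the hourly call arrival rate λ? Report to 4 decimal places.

With a Gamma(shape α, rate β) prior, the Poisson likelihood is conjugate: the posterior is Gamma(α + ΣXᵢ, β + n).
Sum of counts S = 53 over n = 10 hours.
Posterior: Gamma(α+S, β+n) = Gamma(6.80+53, 0.46+10) = Gamma(59.80, 10.46).
Mode of Gamma(α,β) for α≥1 is (α−1)/β = 58.80/10.46 = 5.6214.

5.6214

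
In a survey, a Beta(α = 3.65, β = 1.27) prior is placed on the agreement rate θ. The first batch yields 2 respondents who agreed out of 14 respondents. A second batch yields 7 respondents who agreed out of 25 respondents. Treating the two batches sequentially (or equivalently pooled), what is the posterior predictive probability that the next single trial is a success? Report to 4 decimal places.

0.2880

The Beta prior is conjugate to a Binomial/Bernoulli likelihood; the update adds successes to α and failures to β.
After batch 1: Beta(3.65+2, 1.27+12) = Beta(5.65, 13.27).
After batch 2: Beta(5.65+7, 13.27+18) = Beta(12.65, 31.27).
For a single future Bernoulli trial, P(success | data) = α/(α+β) = 0.2880.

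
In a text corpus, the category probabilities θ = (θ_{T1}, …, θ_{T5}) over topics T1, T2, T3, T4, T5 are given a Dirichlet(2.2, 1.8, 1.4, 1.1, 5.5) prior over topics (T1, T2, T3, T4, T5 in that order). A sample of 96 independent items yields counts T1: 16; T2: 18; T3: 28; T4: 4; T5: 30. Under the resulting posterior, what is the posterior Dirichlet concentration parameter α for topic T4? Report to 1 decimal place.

The Dirichlet prior is conjugate to the Multinomial likelihood: each posterior αⱼ = prior αⱼ + observed count nⱼ.
Posterior concentration: (18.2, 19.8, 29.4, 5.1, 35.5), total = 108.0.
α_{T4} = 1.1 + 4 = 5.1.

5.1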